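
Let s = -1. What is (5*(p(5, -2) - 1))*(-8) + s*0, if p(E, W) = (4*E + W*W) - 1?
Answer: -880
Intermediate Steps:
p(E, W) = -1 + W² + 4*E (p(E, W) = (4*E + W²) - 1 = (W² + 4*E) - 1 = -1 + W² + 4*E)
(5*(p(5, -2) - 1))*(-8) + s*0 = (5*((-1 + (-2)² + 4*5) - 1))*(-8) - 1*0 = (5*((-1 + 4 + 20) - 1))*(-8) + 0 = (5*(23 - 1))*(-8) + 0 = (5*22)*(-8) + 0 = 110*(-8) + 0 = -880 + 0 = -880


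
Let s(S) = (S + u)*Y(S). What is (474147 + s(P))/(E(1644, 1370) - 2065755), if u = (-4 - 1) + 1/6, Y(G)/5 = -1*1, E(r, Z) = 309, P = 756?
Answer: -2822347/12392676 ≈ -0.22774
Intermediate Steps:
Y(G) = -5 (Y(G) = 5*(-1*1) = 5*(-1) = -5)
u = -29/6 (u = -5 + 1/6 = -29/6 ≈ -4.8333)
s(S) = 145/6 - 5*S (s(S) = (S - 29/6)*(-5) = (-29/6 + S)*(-5) = 145/6 - 5*S)
(474147 + s(P))/(E(1644, 1370) - 2065755) = (474147 + (145/6 - 5*756))/(309 - 2065755) = (474147 + (145/6 - 3780))/(-2065446) = (474147 - 22535/6)*(-1/2065446) = (2822347/6)*(-1/2065446) = -2822347/12392676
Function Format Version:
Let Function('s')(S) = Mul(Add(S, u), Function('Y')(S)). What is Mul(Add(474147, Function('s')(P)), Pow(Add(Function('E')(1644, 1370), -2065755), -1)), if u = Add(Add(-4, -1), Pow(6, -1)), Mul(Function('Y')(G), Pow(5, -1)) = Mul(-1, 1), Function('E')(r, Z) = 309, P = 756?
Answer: Rational(-2822347, 12392676) ≈ -0.22774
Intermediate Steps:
Function('Y')(G) = -5 (Function('Y')(G) = Mul(5, Mul(-1, 1)) = Mul(5, -1) = -5)
u = Rational(-29, 6) (u = Add(-5, Rational(1, 6)) = Rational(-29, 6) ≈ -4.8333)
Function('s')(S) = Add(Rational(145, 6), Mul(-5, S)) (Function('s')(S) = Mul(Add(S, Rational(-29, 6)), -5) = Mul(Add(Rational(-29, 6), S), -5) = Add(Rational(145, 6), Mul(-5, S)))
Mul(Add(474147, Function('s')(P)), Pow(Add(Function('E')(1644, 1370), -2065755), -1)) = Mul(Add(474147, Add(Rational(145, 6), Mul(-5, 756))), Pow(Add(309, -2065755), -1)) = Mul(Add(474147, Add(Rational(145, 6), -3780)), Pow(-2065446, -1)) = Mul(Add(474147, Rational(-22535, 6)), Rational(-1, 2065446)) = Mul(Rational(2822347, 6), Rational(-1, 2065446)) = Rational(-2822347, 12392676)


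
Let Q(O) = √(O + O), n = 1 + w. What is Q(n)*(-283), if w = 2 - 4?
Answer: -283*I*√2 ≈ -400.22*I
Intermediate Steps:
w = -2
n = -1 (n = 1 - 2 = -1)
Q(O) = √2*√O (Q(O) = √(2*O) = √2*√O)
Q(n)*(-283) = (√2*√(-1))*(-283) = (√2*I)*(-283) = (I*√2)*(-283) = -283*I*√2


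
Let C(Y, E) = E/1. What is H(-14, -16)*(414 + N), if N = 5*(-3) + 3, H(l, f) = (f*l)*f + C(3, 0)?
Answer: -1440768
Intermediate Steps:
C(Y, E) = E (C(Y, E) = E*1 = E)
H(l, f) = l*f**2 (H(l, f) = (f*l)*f + 0 = l*f**2 + 0 = l*f**2)
N = -12 (N = -15 + 3 = -12)
H(-14, -16)*(414 + N) = (-14*(-16)**2)*(414 - 12) = -14*256*402 = -3584*402 = -1440768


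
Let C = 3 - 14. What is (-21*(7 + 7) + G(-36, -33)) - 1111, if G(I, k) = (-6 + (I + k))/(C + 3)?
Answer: -11165/8 ≈ -1395.6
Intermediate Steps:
C = -11
G(I, k) = 3/4 - I/8 - k/8 (G(I, k) = (-6 + (I + k))/(-11 + 3) = (-6 + I + k)/(-8) = (-6 + I + k)*(-1/8) = 3/4 - I/8 - k/8)
(-21*(7 + 7) + G(-36, -33)) - 1111 = (-21*(7 + 7) + (3/4 - 1/8*(-36) - 1/8*(-33))) - 1111 = (-21*14 + (3/4 + 9/2 + 33/8)) - 1111 = (-294 + 75/8) - 1111 = -2277/8 - 1111 = -11165/8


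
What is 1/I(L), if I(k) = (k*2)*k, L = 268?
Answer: 1/143648 ≈ 6.9615e-6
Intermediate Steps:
I(k) = 2*k² (I(k) = (2*k)*k = 2*k²)
1/I(L) = 1/(2*268²) = 1/(2*71824) = 1/143648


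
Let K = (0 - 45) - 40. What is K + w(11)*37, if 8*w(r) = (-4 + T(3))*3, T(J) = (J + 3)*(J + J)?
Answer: 359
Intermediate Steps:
T(J) = 2*J*(3 + J) (T(J) = (3 + J)*(2*J) = 2*J*(3 + J))
K = -85 (K = -45 - 40 = -85)
w(r) = 12 (w(r) = ((-4 + 2*3*(3 + 3))*3)/8 = ((-4 + 2*3*6)*3)/8 = ((-4 + 36)*3)/8 = (32*3)/8 = (⅛)*96 = 12)
K + w(11)*37 = -85 + 12*37 = -85 + 444 = 359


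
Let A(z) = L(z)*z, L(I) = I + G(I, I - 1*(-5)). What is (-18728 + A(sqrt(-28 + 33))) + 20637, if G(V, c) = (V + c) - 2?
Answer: 1924 + 3*sqrt(5) ≈ 1930.7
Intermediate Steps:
G(V, c) = -2 + V + c
L(I) = 3 + 3*I (L(I) = I + (-2 + I + (I - 1*(-5))) = I + (-2 + I + (I + 5)) = I + (-2 + I + (5 + I)) = I + (3 + 2*I) = 3 + 3*I)
A(z) = z*(3 + 3*z) (A(z) = (3 + 3*z)*z = z*(3 + 3*z))
(-18728 + A(sqrt(-28 + 33))) + 20637 = (-18728 + 3*sqrt(-28 + 33)*(1 + sqrt(-28 + 33))) + 20637 = (-18728 + 3*sqrt(5)*(1 + sqrt(5))) + 20637 = 1909 + 3*sqrt(5)*(1 + sqrt(5))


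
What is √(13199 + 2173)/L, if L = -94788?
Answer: -√427/15798 ≈ -0.0013080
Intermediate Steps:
√(13199 + 2173)/L = √(13199 + 2173)/(-94788) = √15372*(-1/94788) = (6*√427)*(-1/94788) = -√427/15798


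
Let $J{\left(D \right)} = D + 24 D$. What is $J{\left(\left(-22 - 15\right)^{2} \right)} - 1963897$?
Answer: $-1929672$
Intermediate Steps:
$J{\left(D \right)} = 25 D$
$J{\left(\left(-22 - 15\right)^{2} \right)} - 1963897 = 25 \left(-22 - 15\right)^{2} - 1963897 = 25 \left(-37\right)^{2} - 1963897 = 25 \cdot 1369 - 1963897 = 34225 - 1963897 = -1929672$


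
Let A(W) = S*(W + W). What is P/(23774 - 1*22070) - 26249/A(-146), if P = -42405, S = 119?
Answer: -119063387/4934216 ≈ -24.130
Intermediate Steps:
A(W) = 238*W (A(W) = 119*(W + W) = 119*(2*W) = 238*W)
P/(23774 - 1*22070) - 26249/A(-146) = -42405/(23774 - 1*22070) - 26249/(238*(-146)) = -42405/(23774 - 22070) - 26249/(-34748) = -42405/1704 - 26249*(-1/34748) = -42405*1/1704 + 26249/34748 = -14135/568 + 26249/34748 = -119063387/4934216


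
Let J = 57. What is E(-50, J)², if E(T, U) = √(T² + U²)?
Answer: 5749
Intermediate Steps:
E(-50, J)² = (√((-50)² + 57²))² = (√(2500 + 3249))² = (√5749)² = 5749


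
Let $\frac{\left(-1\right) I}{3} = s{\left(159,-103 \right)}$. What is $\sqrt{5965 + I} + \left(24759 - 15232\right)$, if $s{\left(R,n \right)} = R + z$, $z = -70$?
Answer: $9527 + \sqrt{5698} \approx 9602.5$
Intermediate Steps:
$s{\left(R,n \right)} = -70 + R$ ($s{\left(R,n \right)} = R - 70 = -70 + R$)
$I = -267$ ($I = - 3 \left(-70 + 159\right) = \left(-3\right) 89 = -267$)
$\sqrt{5965 + I} + \left(24759 - 15232\right) = \sqrt{5965 - 267} + \left(24759 - 15232\right) = \sqrt{5698} + 9527 = 9527 + \sqrt{5698}$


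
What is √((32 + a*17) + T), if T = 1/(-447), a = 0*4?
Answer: √6393441/447 ≈ 5.6567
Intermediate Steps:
a = 0
T = -1/447 ≈ -0.0022371
√((32 + a*17) + T) = √((32 + 0*17) - 1/447) = √((32 + 0) - 1/447) = √(32 - 1/447) = √(14303/447) = √6393441/447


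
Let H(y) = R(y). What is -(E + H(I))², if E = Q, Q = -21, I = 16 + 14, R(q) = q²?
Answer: -772641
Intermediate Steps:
I = 30
H(y) = y²
E = -21
-(E + H(I))² = -(-21 + 30²)² = -(-21 + 900)² = -1*879² = -1*772641 = -772641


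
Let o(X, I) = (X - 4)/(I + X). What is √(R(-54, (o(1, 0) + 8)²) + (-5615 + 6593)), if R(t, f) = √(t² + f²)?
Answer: √(978 + √3541) ≈ 32.210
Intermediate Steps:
o(X, I) = (-4 + X)/(I + X)
R(t, f) = √(f² + t²)
√(R(-54, (o(1, 0) + 8)²) + (-5615 + 6593)) = √(√((((-4 + 1)/(0 + 1) + 8)²)² + (-54)²) + (-5615 + 6593)) = √(√(((-3/1 + 8)²)² + 2916) + 978) = √(√(((1*(-3) + 8)²)² + 2916) + 978) = √(√(((-3 + 8)²)² + 2916) + 978) = √(√((5²)² + 2916) + 978) = √(√(25² + 2916) + 978) = √(√(625 + 2916) + 978) = √(√3541 + 978) = √(978 + √3541)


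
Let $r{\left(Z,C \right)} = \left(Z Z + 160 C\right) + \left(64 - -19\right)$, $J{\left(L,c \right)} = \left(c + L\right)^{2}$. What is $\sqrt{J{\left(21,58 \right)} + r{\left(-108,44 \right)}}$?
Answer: $2 \sqrt{6257} \approx 158.2$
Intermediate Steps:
$J{\left(L,c \right)} = \left(L + c\right)^{2}$
$r{\left(Z,C \right)} = 83 + Z^{2} + 160 C$ ($r{\left(Z,C \right)} = \left(Z^{2} + 160 C\right) + \left(64 + 19\right) = \left(Z^{2} + 160 C\right) + 83 = 83 + Z^{2} + 160 C$)
$\sqrt{J{\left(21,58 \right)} + r{\left(-108,44 \right)}} = \sqrt{\left(21 + 58\right)^{2} + \left(83 + \left(-108\right)^{2} + 160 \cdot 44\right)} = \sqrt{79^{2} + \left(83 + 11664 + 7040\right)} = \sqrt{6241 + 18787} = \sqrt{25028} = 2 \sqrt{6257}$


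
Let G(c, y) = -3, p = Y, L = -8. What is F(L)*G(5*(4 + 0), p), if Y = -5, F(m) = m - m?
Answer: 0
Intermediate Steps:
F(m) = 0
p = -5
F(L)*G(5*(4 + 0), p) = 0*(-3) = 0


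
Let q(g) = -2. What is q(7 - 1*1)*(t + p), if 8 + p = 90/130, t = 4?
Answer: 86/13 ≈ 6.6154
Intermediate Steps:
p = -95/13 (p = -8 + 90/130 = -8 + 90*(1/130) = -8 + 9/13 = -95/13 ≈ -7.3077)
q(7 - 1*1)*(t + p) = -2*(4 - 95/13) = -2*(-43/13) = 86/13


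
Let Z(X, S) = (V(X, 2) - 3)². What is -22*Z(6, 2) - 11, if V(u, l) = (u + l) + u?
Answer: -2673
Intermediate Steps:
V(u, l) = l + 2*u (V(u, l) = (l + u) + u = l + 2*u)
Z(X, S) = (-1 + 2*X)² (Z(X, S) = ((2 + 2*X) - 3)² = (-1 + 2*X)²)
-22*Z(6, 2) - 11 = -22*(-1 + 2*6)² - 11 = -22*(-1 + 12)² - 11 = -22*11² - 11 = -22*121 - 11 = -2662 - 11 = -2673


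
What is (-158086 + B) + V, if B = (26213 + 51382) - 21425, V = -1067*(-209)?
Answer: 121087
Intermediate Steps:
V = 223003
B = 56170 (B = 77595 - 21425 = 56170)
(-158086 + B) + V = (-158086 + 56170) + 223003 = -101916 + 223003 = 121087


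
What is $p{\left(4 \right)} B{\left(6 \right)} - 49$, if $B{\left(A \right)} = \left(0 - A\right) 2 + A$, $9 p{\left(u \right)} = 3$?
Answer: $-51$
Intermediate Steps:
$p{\left(u \right)} = \frac{1}{3}$ ($p{\left(u \right)} = \frac{1}{9} \cdot 3 = \frac{1}{3}$)
$B{\left(A \right)} = - A$ ($B{\left(A \right)} = - A 2 + A = - 2 A + A = - A$)
$p{\left(4 \right)} B{\left(6 \right)} - 49 = \frac{\left(-1\right) 6}{3} - 49 = \frac{1}{3} \left(-6\right) - 49 = -2 - 49 = -51$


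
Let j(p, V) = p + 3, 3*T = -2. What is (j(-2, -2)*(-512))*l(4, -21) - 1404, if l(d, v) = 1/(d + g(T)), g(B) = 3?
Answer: -10340/7 ≈ -1477.1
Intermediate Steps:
T = -2/3 (T = (1/3)*(-2) = -2/3 ≈ -0.66667)
j(p, V) = 3 + p
l(d, v) = 1/(3 + d) (l(d, v) = 1/(d + 3) = 1/(3 + d))
(j(-2, -2)*(-512))*l(4, -21) - 1404 = ((3 - 2)*(-512))/(3 + 4) - 1404 = (1*(-512))/7 - 1404 = -512*1/7 - 1404 = -512/7 - 1404 = -10340/7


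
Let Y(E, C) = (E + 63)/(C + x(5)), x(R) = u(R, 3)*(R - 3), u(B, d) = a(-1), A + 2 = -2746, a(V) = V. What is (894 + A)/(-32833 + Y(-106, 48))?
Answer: 85284/1510361 ≈ 0.056466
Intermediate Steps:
A = -2748 (A = -2 - 2746 = -2748)
u(B, d) = -1
x(R) = 3 - R (x(R) = -(R - 3) = -(-3 + R) = 3 - R)
Y(E, C) = (63 + E)/(-2 + C) (Y(E, C) = (E + 63)/(C + (3 - 1*5)) = (63 + E)/(C + (3 - 5)) = (63 + E)/(C - 2) = (63 + E)/(-2 + C))
(894 + A)/(-32833 + Y(-106, 48)) = (894 - 2748)/(-32833 + (63 - 106)/(-2 + 48)) = -1854/(-32833 - 43/46) = -1854/(-1510361/46) = -1854*(-46/1510361) = 85284/1510361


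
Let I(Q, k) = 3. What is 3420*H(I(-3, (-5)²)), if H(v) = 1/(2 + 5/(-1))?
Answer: -1140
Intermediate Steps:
H(v) = -⅓ (H(v) = 1/(2 + 5*(-1)) = 1/(2 - 5) = 1/(-3) = -⅓)
3420*H(I(-3, (-5)²)) = 3420*(-⅓) = -1140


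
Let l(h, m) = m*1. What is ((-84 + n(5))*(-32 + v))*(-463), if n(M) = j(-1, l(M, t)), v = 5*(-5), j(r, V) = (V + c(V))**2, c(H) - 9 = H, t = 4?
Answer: 5410155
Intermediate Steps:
l(h, m) = m
c(H) = 9 + H
j(r, V) = (9 + 2*V)**2 (j(r, V) = (V + (9 + V))**2 = (9 + 2*V)**2)
v = -25
n(M) = 289 (n(M) = (9 + 2*4)**2 = (9 + 8)**2 = 17**2 = 289)
((-84 + n(5))*(-32 + v))*(-463) = ((-84 + 289)*(-32 - 25))*(-463) = (205*(-57))*(-463) = -11685*(-463) = 5410155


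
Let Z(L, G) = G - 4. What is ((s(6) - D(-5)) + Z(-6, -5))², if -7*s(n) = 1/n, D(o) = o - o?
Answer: 143641/1764 ≈ 81.429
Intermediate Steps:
Z(L, G) = -4 + G
D(o) = 0
s(n) = -1/(7*n)
((s(6) - D(-5)) + Z(-6, -5))² = ((-⅐/6 - 1*0) + (-4 - 5))² = ((-⅐*⅙ + 0) - 9)² = ((-1/42 + 0) - 9)² = (-1/42 - 9)² = (-379/42)² = 143641/1764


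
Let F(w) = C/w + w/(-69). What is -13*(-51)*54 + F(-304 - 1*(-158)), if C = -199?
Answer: 360704395/10074 ≈ 35806.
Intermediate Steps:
F(w) = -199/w - w/69 (F(w) = -199/w + w/(-69) = -199/w + w*(-1/69) = -199/w - w/69)
-13*(-51)*54 + F(-304 - 1*(-158)) = -13*(-51)*54 + (-199/(-304 - 1*(-158)) - (-304 - 1*(-158))/69) = 663*54 + (-199/(-304 + 158) - (-304 + 158)/69) = 35802 + (-199/(-146) - 1/69*(-146)) = 35802 + (-199*(-1/146) + 146/69) = 35802 + (199/146 + 146/69) = 35802 + 35047/10074 = 360704395/10074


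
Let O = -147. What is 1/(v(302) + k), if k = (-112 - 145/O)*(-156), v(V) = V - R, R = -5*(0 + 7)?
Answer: 49/865101 ≈ 5.6641e-5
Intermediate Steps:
R = -35 (R = -5*7 = -35)
v(V) = 35 + V (v(V) = V - 1*(-35) = V + 35 = 35 + V)
k = 848588/49 (k = (-112 - 145/(-147))*(-156) = (-112 - 145*(-1/147))*(-156) = (-112 + 145/147)*(-156) = -16319/147*(-156) = 848588/49 ≈ 17318.)
1/(v(302) + k) = 1/((35 + 302) + 848588/49) = 1/(337 + 848588/49) = 1/(865101/49) = 49/865101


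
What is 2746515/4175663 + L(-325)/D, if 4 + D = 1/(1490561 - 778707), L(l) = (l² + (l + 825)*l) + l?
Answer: 34006534054872625/2377969092229 ≈ 14301.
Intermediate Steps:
L(l) = l + l² + l*(825 + l) (L(l) = (l² + (825 + l)*l) + l = (l² + l*(825 + l)) + l = l + l² + l*(825 + l))
D = -2847415/711854 (D = -4 + 1/(1490561 - 778707) = -4 + 1/711854 = -2847415/711854 ≈ -4.0000)
2746515/4175663 + L(-325)/D = 2746515/4175663 + (2*(-325)*(413 - 325))/(-2847415/711854) = 2746515*(1/4175663) + (2*(-325)*88)*(-711854/2847415) = 2746515/4175663 - 57200*(-711854/2847415) = 2746515/4175663 + 8143609760/569483 = 34006534054872625/2377969092229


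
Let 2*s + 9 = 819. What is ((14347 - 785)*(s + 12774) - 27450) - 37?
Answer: 178706111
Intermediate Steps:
s = 405 (s = -9/2 + (½)*819 = -9/2 + 819/2 = 405)
((14347 - 785)*(s + 12774) - 27450) - 37 = ((14347 - 785)*(405 + 12774) - 27450) - 37 = (13562*13179 - 27450) - 37 = (178733598 - 27450) - 37 = 178706148 - 37 = 178706111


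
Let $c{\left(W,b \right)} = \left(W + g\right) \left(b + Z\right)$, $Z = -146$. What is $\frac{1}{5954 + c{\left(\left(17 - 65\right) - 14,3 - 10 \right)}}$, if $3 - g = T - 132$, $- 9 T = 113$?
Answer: $- \frac{1}{7136} \approx -0.00014013$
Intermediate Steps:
$T = - \frac{113}{9}$ ($T = \left(- \frac{1}{9}\right) 113 = - \frac{113}{9} \approx -12.556$)
$g = \frac{1328}{9}$ ($g = 3 - \left(- \frac{113}{9} - 132\right) = 3 - - \frac{1301}{9} = 3 + \frac{1301}{9} = \frac{1328}{9} \approx 147.56$)
$c{\left(W,b \right)} = \left(-146 + b\right) \left(\frac{1328}{9} + W\right)$ ($c{\left(W,b \right)} = \left(W + \frac{1328}{9}\right) \left(b - 146\right) = \left(\frac{1328}{9} + W\right) \left(-146 + b\right) = \left(-146 + b\right) \left(\frac{1328}{9} + W\right)$)
$\frac{1}{5954 + c{\left(\left(17 - 65\right) - 14,3 - 10 \right)}} = \frac{1}{5954 - \left(\frac{193888}{9} + 146 \left(\left(17 - 65\right) - 14\right) - \frac{1328 \left(3 - 10\right)}{9} - \left(\left(17 - 65\right) - 14\right) \left(3 - 10\right)\right)} = \frac{1}{5954 - \left(\frac{193888}{9} + 146 \left(-48 - 14\right) - \frac{1328 \left(3 - 10\right)}{9} - \left(-48 - 14\right) \left(3 - 10\right)\right)} = \frac{1}{5954 - 13090} = \frac{1}{-7136} = - \frac{1}{7136}$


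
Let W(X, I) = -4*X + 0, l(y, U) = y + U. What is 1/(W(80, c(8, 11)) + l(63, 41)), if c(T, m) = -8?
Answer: -1/216 ≈ -0.0046296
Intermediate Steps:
l(y, U) = U + y
W(X, I) = -4*X
1/(W(80, c(8, 11)) + l(63, 41)) = 1/(-4*80 + (41 + 63)) = 1/(-320 + 104) = 1/(-216) = -1/216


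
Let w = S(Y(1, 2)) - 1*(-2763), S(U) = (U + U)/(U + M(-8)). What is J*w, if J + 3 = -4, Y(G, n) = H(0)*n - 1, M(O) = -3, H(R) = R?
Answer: -38689/2 ≈ -19345.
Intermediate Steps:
Y(G, n) = -1 (Y(G, n) = 0*n - 1 = 0 - 1 = -1)
J = -7 (J = -3 - 4 = -7)
S(U) = 2*U/(-3 + U) (S(U) = (U + U)/(U - 3) = (2*U)/(-3 + U) = 2*U/(-3 + U))
w = 5527/2 (w = 2*(-1)/(-3 - 1) - 1*(-2763) = 2*(-1)/(-4) + 2763 = 2*(-1)*(-¼) + 2763 = ½ + 2763 = 5527/2 ≈ 2763.5)
J*w = -7*5527/2 = -38689/2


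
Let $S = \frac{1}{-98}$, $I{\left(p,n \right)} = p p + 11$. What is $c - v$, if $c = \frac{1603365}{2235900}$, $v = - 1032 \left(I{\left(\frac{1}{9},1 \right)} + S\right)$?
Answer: $\frac{2239264093993}{197206380} \approx 11355.0$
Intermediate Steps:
$I{\left(p,n \right)} = 11 + p^{2}$ ($I{\left(p,n \right)} = p^{2} + 11 = 11 + p^{2}$)
$S = - \frac{1}{98} \approx -0.010204$
$v = - \frac{15021620}{1323}$ ($v = - 1032 \left(\left(11 + \left(\frac{1}{9}\right)^{2}\right) - \frac{1}{98}\right) = - 1032 \left(\left(11 + \frac{1}{81}\right) - \frac{1}{98}\right) = - 1032 \left(\frac{892}{81} - \frac{1}{98}\right) = \left(-1032\right) \frac{87335}{7938} = - \frac{15021620}{1323} \approx -11354.0$)
$c = \frac{106891}{149060}$ ($c = 1603365 \cdot \frac{1}{2235900} = \frac{106891}{149060} \approx 0.7171$)
$c - v = \frac{106891}{149060} - - \frac{15021620}{1323} = \frac{106891}{149060} + \frac{15021620}{1323} = \frac{2239264093993}{197206380}$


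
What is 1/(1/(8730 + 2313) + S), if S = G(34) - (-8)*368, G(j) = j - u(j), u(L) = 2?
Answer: 11043/32863969 ≈ 0.00033602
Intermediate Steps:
G(j) = -2 + j (G(j) = j - 1*2 = j - 2 = -2 + j)
S = 2976 (S = (-2 + 34) - (-8)*368 = 32 - 1*(-2944) = 32 + 2944 = 2976)
1/(1/(8730 + 2313) + S) = 1/(1/(8730 + 2313) + 2976) = 1/(1/11043 + 2976) = 1/(32863969/11043) = 11043/32863969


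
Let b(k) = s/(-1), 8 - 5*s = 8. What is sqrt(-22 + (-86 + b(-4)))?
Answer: 6*I*sqrt(3) ≈ 10.392*I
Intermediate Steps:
s = 0 (s = 8/5 - 1/5*8 = 8/5 - 8/5 = 0)
b(k) = 0 (b(k) = 0/(-1) = 0*(-1) = 0)
sqrt(-22 + (-86 + b(-4))) = sqrt(-22 + (-86 + 0)) = sqrt(-22 - 86) = sqrt(-108) = 6*I*sqrt(3)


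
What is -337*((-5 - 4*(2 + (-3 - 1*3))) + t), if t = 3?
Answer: -4718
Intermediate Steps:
-337*((-5 - 4*(2 + (-3 - 1*3))) + t) = -337*((-5 - 4*(2 + (-3 - 1*3))) + 3) = -337*((-5 - 4*(2 + (-3 - 3))) + 3) = -337*((-5 - 4*(2 - 6)) + 3) = -337*((-5 - 4*(-4)) + 3) = -337*((-5 + 16) + 3) = -337*(11 + 3) = -337*14 = -4718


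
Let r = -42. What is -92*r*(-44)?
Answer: -170016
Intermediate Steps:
-92*r*(-44) = -92*(-42)*(-44) = 3864*(-44) = -170016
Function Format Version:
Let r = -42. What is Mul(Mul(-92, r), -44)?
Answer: -170016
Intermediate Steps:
Mul(Mul(-92, r), -44) = Mul(Mul(-92, -42), -44) = Mul(3864, -44) = -170016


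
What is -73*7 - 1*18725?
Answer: -19236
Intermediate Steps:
-73*7 - 1*18725 = -511 - 18725 = -19236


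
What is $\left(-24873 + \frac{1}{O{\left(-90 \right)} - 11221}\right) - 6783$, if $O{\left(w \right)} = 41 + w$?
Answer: $- \frac{356763121}{11270} \approx -31656.0$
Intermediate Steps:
$\left(-24873 + \frac{1}{O{\left(-90 \right)} - 11221}\right) - 6783 = \left(-24873 + \frac{1}{\left(41 - 90\right) - 11221}\right) - 6783 = \left(-24873 + \frac{1}{-49 - 11221}\right) - 6783 = \left(-24873 + \frac{1}{-11270}\right) - 6783 = \left(-24873 - \frac{1}{11270}\right) - 6783 = - \frac{280318711}{11270} - 6783 = - \frac{356763121}{11270}$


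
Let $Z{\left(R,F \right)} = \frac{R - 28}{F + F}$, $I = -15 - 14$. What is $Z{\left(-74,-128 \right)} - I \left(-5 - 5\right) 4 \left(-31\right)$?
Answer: $\frac{4602931}{128} \approx 35960.0$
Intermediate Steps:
$I = -29$ ($I = -15 - 14 = -29$)
$Z{\left(R,F \right)} = \frac{-28 + R}{2 F}$
$Z{\left(-74,-128 \right)} - I \left(-5 - 5\right) 4 \left(-31\right) = \frac{-28 - 74}{2 \left(-128\right)} - - 29 \left(-5 - 5\right) 4 \left(-31\right) = \frac{1}{2} \left(- \frac{1}{128}\right) \left(-102\right) - - 29 \left(\left(-10\right) 4\right) \left(-31\right) = \frac{51}{128} - \left(-29\right) \left(-40\right) \left(-31\right) = \frac{51}{128} - 1160 \left(-31\right) = \frac{51}{128} - -35960 = \frac{51}{128} + 35960 = \frac{4602931}{128}$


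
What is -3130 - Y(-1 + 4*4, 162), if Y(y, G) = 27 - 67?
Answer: -3090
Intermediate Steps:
Y(y, G) = -40
-3130 - Y(-1 + 4*4, 162) = -3130 - 1*(-40) = -3130 + 40 = -3090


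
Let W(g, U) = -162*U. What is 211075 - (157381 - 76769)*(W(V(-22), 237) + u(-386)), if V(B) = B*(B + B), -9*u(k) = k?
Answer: 27825937595/9 ≈ 3.0918e+9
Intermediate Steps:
u(k) = -k/9
V(B) = 2*B² (V(B) = B*(2*B) = 2*B²)
211075 - (157381 - 76769)*(W(V(-22), 237) + u(-386)) = 211075 - (157381 - 76769)*(-162*237 - ⅑*(-386)) = 211075 - 80612*(-38394 + 386/9) = 211075 - 80612*(-345160)/9 = 211075 - 1*(-27824037920/9) = 211075 + 27824037920/9 = 27825937595/9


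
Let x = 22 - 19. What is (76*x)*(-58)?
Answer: -13224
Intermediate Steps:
x = 3
(76*x)*(-58) = (76*3)*(-58) = 228*(-58) = -13224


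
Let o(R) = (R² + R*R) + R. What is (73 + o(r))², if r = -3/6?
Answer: 5329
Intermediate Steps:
r = -½ (r = -3*⅙ = -½ ≈ -0.50000)
o(R) = R + 2*R² (o(R) = (R² + R²) + R = 2*R² + R = R + 2*R²)
(73 + o(r))² = (73 - (1 + 2*(-½))/2)² = (73 - (1 - 1)/2)² = (73 - ½*0)² = (73 + 0)² = 73² = 5329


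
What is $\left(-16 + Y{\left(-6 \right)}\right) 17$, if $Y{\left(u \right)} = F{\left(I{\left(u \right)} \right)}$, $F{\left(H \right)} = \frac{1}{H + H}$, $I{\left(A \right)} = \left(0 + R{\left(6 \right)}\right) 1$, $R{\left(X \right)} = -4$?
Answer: $- \frac{2193}{8} \approx -274.13$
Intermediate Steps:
$I{\left(A \right)} = -4$ ($I{\left(A \right)} = \left(0 - 4\right) 1 = \left(-4\right) 1 = -4$)
$F{\left(H \right)} = \frac{1}{2 H}$
$Y{\left(u \right)} = - \frac{1}{8}$ ($Y{\left(u \right)} = \frac{1}{2 \left(-4\right)} = \frac{1}{2} \left(- \frac{1}{4}\right) = - \frac{1}{8}$)
$\left(-16 + Y{\left(-6 \right)}\right) 17 = \left(-16 - \frac{1}{8}\right) 17 = \left(- \frac{129}{8}\right) 17 = - \frac{2193}{8}$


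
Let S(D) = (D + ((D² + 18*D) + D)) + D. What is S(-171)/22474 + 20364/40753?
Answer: 751487493/457941461 ≈ 1.6410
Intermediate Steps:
S(D) = D² + 21*D (S(D) = (D + (D² + 19*D)) + D = (D² + 20*D) + D = D² + 21*D)
S(-171)/22474 + 20364/40753 = -171*(21 - 171)/22474 + 20364/40753 = -171*(-150)*(1/22474) + 20364*(1/40753) = 25650*(1/22474) + 20364/40753 = 12825/11237 + 20364/40753 = 751487493/457941461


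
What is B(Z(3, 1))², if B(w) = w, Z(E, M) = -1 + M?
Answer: 0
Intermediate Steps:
B(Z(3, 1))² = (-1 + 1)² = 0² = 0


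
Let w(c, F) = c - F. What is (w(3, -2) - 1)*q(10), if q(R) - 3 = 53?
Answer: 224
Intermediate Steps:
q(R) = 56 (q(R) = 3 + 53 = 56)
(w(3, -2) - 1)*q(10) = ((3 - 1*(-2)) - 1)*56 = ((3 + 2) - 1)*56 = (5 - 1)*56 = 4*56 = 224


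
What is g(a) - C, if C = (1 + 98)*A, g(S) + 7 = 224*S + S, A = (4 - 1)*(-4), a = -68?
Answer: -14119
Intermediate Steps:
A = -12 (A = 3*(-4) = -12)
g(S) = -7 + 225*S (g(S) = -7 + (224*S + S) = -7 + 225*S)
C = -1188 (C = (1 + 98)*(-12) = 99*(-12) = -1188)
g(a) - C = (-7 + 225*(-68)) - 1*(-1188) = (-7 - 15300) + 1188 = -15307 + 1188 = -14119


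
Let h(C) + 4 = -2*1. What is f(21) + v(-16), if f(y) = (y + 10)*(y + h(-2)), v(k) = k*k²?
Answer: -3631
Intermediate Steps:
h(C) = -6 (h(C) = -4 - 2*1 = -4 - 2 = -6)
v(k) = k³
f(y) = (-6 + y)*(10 + y) (f(y) = (y + 10)*(y - 6) = (10 + y)*(-6 + y) = (-6 + y)*(10 + y))
f(21) + v(-16) = (-60 + 21² + 4*21) + (-16)³ = (-60 + 441 + 84) - 4096 = 465 - 4096 = -3631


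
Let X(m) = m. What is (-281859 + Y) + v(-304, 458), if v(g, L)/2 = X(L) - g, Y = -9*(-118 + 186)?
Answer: -280947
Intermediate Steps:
Y = -612 (Y = -9*68 = -612)
v(g, L) = -2*g + 2*L (v(g, L) = 2*(L - g) = -2*g + 2*L)
(-281859 + Y) + v(-304, 458) = (-281859 - 612) + (-2*(-304) + 2*458) = -282471 + (608 + 916) = -282471 + 1524 = -280947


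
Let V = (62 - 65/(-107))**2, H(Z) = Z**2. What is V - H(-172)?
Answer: -293830615/11449 ≈ -25664.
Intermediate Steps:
V = 44876601/11449 (V = (62 - 65*(-1/107))**2 = (62 + 65/107)**2 = (6699/107)**2 = 44876601/11449 ≈ 3919.7)
V - H(-172) = 44876601/11449 - 1*(-172)**2 = 44876601/11449 - 1*29584 = 44876601/11449 - 29584 = -293830615/11449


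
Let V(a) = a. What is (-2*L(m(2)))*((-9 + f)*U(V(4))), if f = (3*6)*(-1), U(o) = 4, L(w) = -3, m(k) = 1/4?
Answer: -648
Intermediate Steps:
m(k) = 1/4
f = -18 (f = 18*(-1) = -18)
(-2*L(m(2)))*((-9 + f)*U(V(4))) = (-2*(-3))*((-9 - 18)*4) = 6*(-27*4) = 6*(-108) = -648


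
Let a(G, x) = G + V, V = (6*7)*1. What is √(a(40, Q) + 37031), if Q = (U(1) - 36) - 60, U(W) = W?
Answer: √37113 ≈ 192.65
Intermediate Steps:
V = 42 (V = 42*1 = 42)
Q = -95 (Q = (1 - 36) - 60 = -35 - 60 = -95)
a(G, x) = 42 + G (a(G, x) = G + 42 = 42 + G)
√(a(40, Q) + 37031) = √((42 + 40) + 37031) = √(82 + 37031) = √37113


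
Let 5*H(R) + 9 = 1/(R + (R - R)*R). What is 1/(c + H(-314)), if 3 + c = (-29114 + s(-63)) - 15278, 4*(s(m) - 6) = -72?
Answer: -1570/69721817 ≈ -2.2518e-5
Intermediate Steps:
H(R) = -9/5 + 1/(5*R) (H(R) = -9/5 + 1/(5*(R + (R - R)*R)) = -9/5 + 1/(5*(R + 0*R)) = -9/5 + 1/(5*(R + 0)) = -9/5 + 1/(5*R))
s(m) = -12 (s(m) = 6 + (¼)*(-72) = 6 - 18 = -12)
c = -44407 (c = -3 + ((-29114 - 12) - 15278) = -3 + (-29126 - 15278) = -3 - 44404 = -44407)
1/(c + H(-314)) = 1/(-44407 + (⅕)*(1 - 9*(-314))/(-314)) = 1/(-44407 + (⅕)*(-1/314)*(1 + 2826)) = 1/(-44407 + (⅕)*(-1/314)*2827) = 1/(-44407 - 2827/1570) = 1/(-69721817/1570) = -1570/69721817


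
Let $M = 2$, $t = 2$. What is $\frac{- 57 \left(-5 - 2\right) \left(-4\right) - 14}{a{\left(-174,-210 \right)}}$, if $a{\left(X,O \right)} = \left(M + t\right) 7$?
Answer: $- \frac{115}{2} \approx -57.5$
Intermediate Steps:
$a{\left(X,O \right)} = 28$ ($a{\left(X,O \right)} = \left(2 + 2\right) 7 = 4 \cdot 7 = 28$)
$\frac{- 57 \left(-5 - 2\right) \left(-4\right) - 14}{a{\left(-174,-210 \right)}} = \frac{- 57 \left(-5 - 2\right) \left(-4\right) - 14}{28} = \left(- 57 \left(\left(-7\right) \left(-4\right)\right) - 14\right) \frac{1}{28} = \left(\left(-57\right) 28 - 14\right) \frac{1}{28} = \left(-1596 - 14\right) \frac{1}{28} = \left(-1610\right) \frac{1}{28} = - \frac{115}{2}$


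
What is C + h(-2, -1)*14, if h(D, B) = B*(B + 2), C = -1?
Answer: -15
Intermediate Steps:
h(D, B) = B*(2 + B)
C + h(-2, -1)*14 = -1 - (2 - 1)*14 = -1 - 1*1*14 = -1 - 1*14 = -1 - 14 = -15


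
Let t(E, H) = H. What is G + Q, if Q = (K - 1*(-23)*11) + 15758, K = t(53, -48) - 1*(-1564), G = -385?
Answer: 17142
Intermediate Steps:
K = 1516 (K = -48 - 1*(-1564) = -48 + 1564 = 1516)
Q = 17527 (Q = (1516 - 1*(-23)*11) + 15758 = (1516 + 23*11) + 15758 = (1516 + 253) + 15758 = 1769 + 15758 = 17527)
G + Q = -385 + 17527 = 17142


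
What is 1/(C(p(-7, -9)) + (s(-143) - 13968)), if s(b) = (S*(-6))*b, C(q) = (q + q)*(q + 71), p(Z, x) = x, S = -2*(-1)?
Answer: -1/13368 ≈ -7.4805e-5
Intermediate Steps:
S = 2
C(q) = 2*q*(71 + q) (C(q) = (2*q)*(71 + q) = 2*q*(71 + q))
s(b) = -12*b (s(b) = (2*(-6))*b = -12*b)
1/(C(p(-7, -9)) + (s(-143) - 13968)) = 1/(2*(-9)*(71 - 9) + (-12*(-143) - 13968)) = 1/(2*(-9)*62 + (1716 - 13968)) = 1/(-1116 - 12252) = 1/(-13368) = -1/13368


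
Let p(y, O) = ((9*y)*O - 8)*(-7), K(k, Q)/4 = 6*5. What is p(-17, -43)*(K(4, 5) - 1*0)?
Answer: -5519640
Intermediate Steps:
K(k, Q) = 120 (K(k, Q) = 4*(6*5) = 4*30 = 120)
p(y, O) = 56 - 63*O*y (p(y, O) = (9*O*y - 8)*(-7) = (-8 + 9*O*y)*(-7) = 56 - 63*O*y)
p(-17, -43)*(K(4, 5) - 1*0) = (56 - 63*(-43)*(-17))*(120 - 1*0) = (56 - 46053)*(120 + 0) = -45997*120 = -5519640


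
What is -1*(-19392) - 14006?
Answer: 5386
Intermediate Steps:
-1*(-19392) - 14006 = 19392 - 14006 = 5386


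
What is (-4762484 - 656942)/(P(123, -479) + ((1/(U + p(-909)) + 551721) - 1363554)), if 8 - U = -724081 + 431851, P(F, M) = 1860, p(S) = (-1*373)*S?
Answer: 1710628268335/255665952517 ≈ 6.6909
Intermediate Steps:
p(S) = -373*S
U = 292238 (U = 8 - (-724081 + 431851) = 8 - 1*(-292230) = 8 + 292230 = 292238)
(-4762484 - 656942)/(P(123, -479) + ((1/(U + p(-909)) + 551721) - 1363554)) = (-4762484 - 656942)/(1860 + ((1/(292238 - 373*(-909)) + 551721) - 1363554)) = -5419426/(1860 + ((1/(292238 + 339057) + 551721) - 1363554)) = -5419426/(1860 + ((1/631295 + 551721) - 1363554)) = -5419426/(1860 + (348298708696/631295 - 1363554)) = -5419426/(1860 - 512506113734/631295) = -5419426/(-511331905034/631295) = -5419426*(-631295/511331905034) = 1710628268335/255665952517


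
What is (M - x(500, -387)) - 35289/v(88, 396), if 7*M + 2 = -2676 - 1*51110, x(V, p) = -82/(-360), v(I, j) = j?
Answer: -3847804/495 ≈ -7773.3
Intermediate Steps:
x(V, p) = 41/180 (x(V, p) = -82*(-1/360) = 41/180)
M = -7684 (M = -2/7 + (-2676 - 1*51110)/7 = -2/7 + (-2676 - 51110)/7 = -2/7 + (⅐)*(-53786) = -2/7 - 53786/7 = -7684)
(M - x(500, -387)) - 35289/v(88, 396) = (-7684 - 1*41/180) - 35289/396 = (-7684 - 41/180) - 35289/396 = -1383161/180 - 1*3921/44 = -1383161/180 - 3921/44 = -3847804/495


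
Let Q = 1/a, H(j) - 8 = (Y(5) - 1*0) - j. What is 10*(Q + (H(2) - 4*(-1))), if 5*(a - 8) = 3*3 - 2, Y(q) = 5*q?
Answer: 16500/47 ≈ 351.06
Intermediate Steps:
a = 47/5 (a = 8 + (3*3 - 2)/5 = 8 + (9 - 2)/5 = 8 + (⅕)*7 = 8 + 7/5 = 47/5 ≈ 9.4000)
H(j) = 33 - j (H(j) = 8 + ((5*5 - 1*0) - j) = 8 + ((25 + 0) - j) = 8 + (25 - j) = 33 - j)
Q = 5/47 (Q = 1/(47/5) = 5/47 ≈ 0.10638)
10*(Q + (H(2) - 4*(-1))) = 10*(5/47 + ((33 - 1*2) - 4*(-1))) = 10*(5/47 + ((33 - 2) + 4)) = 10*(5/47 + (31 + 4)) = 10*(5/47 + 35) = 10*(1650/47) = 16500/47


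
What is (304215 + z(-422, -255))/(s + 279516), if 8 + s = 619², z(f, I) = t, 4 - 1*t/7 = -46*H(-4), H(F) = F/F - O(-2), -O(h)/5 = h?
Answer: 301345/662669 ≈ 0.45474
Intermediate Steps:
O(h) = -5*h
H(F) = -9 (H(F) = F/F - (-5)*(-2) = 1 - 1*10 = 1 - 10 = -9)
t = -2870 (t = 28 - (-322)*(-9) = 28 - 7*414 = 28 - 2898 = -2870)
z(f, I) = -2870
s = 383153 (s = -8 + 619² = -8 + 383161 = 383153)
(304215 + z(-422, -255))/(s + 279516) = (304215 - 2870)/(383153 + 279516) = 301345/662669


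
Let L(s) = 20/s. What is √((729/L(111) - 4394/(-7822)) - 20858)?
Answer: I*√25714719618105/39110 ≈ 129.66*I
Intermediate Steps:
√((729/L(111) - 4394/(-7822)) - 20858) = √((729/((20/111)) - 4394/(-7822)) - 20858) = √((729/((20*(1/111))) - 4394*(-1/7822)) - 20858) = √((729/(20/111) + 2197/3911) - 20858) = √((729*(111/20) + 2197/3911) - 20858) = √((80919/20 + 2197/3911) - 20858) = √(316518149/78220 - 20858) = √(-1314994611/78220) = I*√25714719618105/39110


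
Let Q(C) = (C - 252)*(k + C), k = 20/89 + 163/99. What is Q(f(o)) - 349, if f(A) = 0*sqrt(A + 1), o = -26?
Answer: -803307/979 ≈ -820.54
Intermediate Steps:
k = 16487/8811 (k = 20*(1/89) + 163*(1/99) = 20/89 + 163/99 = 16487/8811 ≈ 1.8712)
f(A) = 0 (f(A) = 0*sqrt(1 + A) = 0)
Q(C) = (-252 + C)*(16487/8811 + C) (Q(C) = (C - 252)*(16487/8811 + C) = (-252 + C)*(16487/8811 + C))
Q(f(o)) - 349 = (-461636/979 + 0**2 - 2203885/8811*0) - 349 = (-461636/979 + 0 + 0) - 349 = -461636/979 - 349 = -803307/979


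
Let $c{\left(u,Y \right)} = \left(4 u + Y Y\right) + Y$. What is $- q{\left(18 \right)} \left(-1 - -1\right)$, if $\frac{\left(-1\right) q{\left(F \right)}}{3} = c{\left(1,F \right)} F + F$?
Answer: $0$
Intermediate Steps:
$c{\left(u,Y \right)} = Y + Y^{2} + 4 u$ ($c{\left(u,Y \right)} = \left(4 u + Y^{2}\right) + Y = \left(Y^{2} + 4 u\right) + Y = Y + Y^{2} + 4 u$)
$q{\left(F \right)} = - 3 F - 3 F \left(4 + F + F^{2}\right)$ ($q{\left(F \right)} = - 3 \left(\left(F + F^{2} + 4 \cdot 1\right) F + F\right) = - 3 \left(\left(F + F^{2} + 4\right) F + F\right) = - 3 \left(\left(4 + F + F^{2}\right) F + F\right) = - 3 \left(F \left(4 + F + F^{2}\right) + F\right) = - 3 \left(F + F \left(4 + F + F^{2}\right)\right) = - 3 F - 3 F \left(4 + F + F^{2}\right)$)
$- q{\left(18 \right)} \left(-1 - -1\right) = - \left(-3\right) 18 \left(5 + 18 + 18^{2}\right) \left(-1 - -1\right) = - \left(-3\right) 18 \left(5 + 18 + 324\right) \left(-1 + 1\right) = - \left(-3\right) 18 \cdot 347 \cdot 0 = - \left(-18738\right) 0 = \left(-1\right) 0 = 0$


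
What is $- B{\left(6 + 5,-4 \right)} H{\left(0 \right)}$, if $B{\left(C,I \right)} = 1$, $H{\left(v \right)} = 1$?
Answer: $-1$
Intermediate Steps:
$- B{\left(6 + 5,-4 \right)} H{\left(0 \right)} = \left(-1\right) 1 \cdot 1 = \left(-1\right) 1 = -1$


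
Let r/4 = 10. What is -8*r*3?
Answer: -960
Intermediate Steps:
r = 40 (r = 4*10 = 40)
-8*r*3 = -8*40*3 = -320*3 = -960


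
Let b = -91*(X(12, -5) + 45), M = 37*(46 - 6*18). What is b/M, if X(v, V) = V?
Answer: 1820/1147 ≈ 1.5867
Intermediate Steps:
M = -2294 (M = 37*(46 - 108) = 37*(-62) = -2294)
b = -3640 (b = -91*(-5 + 45) = -91*40 = -3640)
b/M = -3640/(-2294) = -3640*(-1/2294) = 1820/1147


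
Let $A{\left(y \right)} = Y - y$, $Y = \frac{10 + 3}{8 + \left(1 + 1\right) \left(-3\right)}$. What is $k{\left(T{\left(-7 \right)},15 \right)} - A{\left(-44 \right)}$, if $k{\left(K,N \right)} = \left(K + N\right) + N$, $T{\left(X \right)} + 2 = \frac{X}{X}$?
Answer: $- \frac{43}{2} \approx -21.5$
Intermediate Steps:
$Y = \frac{13}{2}$ ($Y = \frac{13}{8 + 2 \left(-3\right)} = \frac{13}{8 - 6} = \frac{13}{2} \approx 6.5$)
$T{\left(X \right)} = -1$ ($T{\left(X \right)} = -2 + \frac{X}{X} = -2 + 1 = -1$)
$k{\left(K,N \right)} = K + 2 N$
$A{\left(y \right)} = \frac{13}{2} - y$
$k{\left(T{\left(-7 \right)},15 \right)} - A{\left(-44 \right)} = \left(-1 + 2 \cdot 15\right) - \left(\frac{13}{2} - -44\right) = \left(-1 + 30\right) - \left(\frac{13}{2} + 44\right) = 29 - \frac{101}{2} = - \frac{43}{2}$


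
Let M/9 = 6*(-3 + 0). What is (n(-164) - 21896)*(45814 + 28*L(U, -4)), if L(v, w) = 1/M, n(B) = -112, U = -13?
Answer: -27223309120/27 ≈ -1.0083e+9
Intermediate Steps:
M = -162 (M = 9*(6*(-3 + 0)) = 9*(6*(-3)) = 9*(-18) = -162)
L(v, w) = -1/162 (L(v, w) = 1/(-162) = -1/162)
(n(-164) - 21896)*(45814 + 28*L(U, -4)) = (-112 - 21896)*(45814 + 28*(-1/162)) = -22008*(45814 - 14/81) = -22008*3710920/81 = -27223309120/27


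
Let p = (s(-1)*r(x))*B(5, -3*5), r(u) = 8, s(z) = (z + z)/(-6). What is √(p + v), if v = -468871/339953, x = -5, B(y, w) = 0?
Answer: I*√159394103063/339953 ≈ 1.1744*I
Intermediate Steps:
s(z) = -z/3 (s(z) = (2*z)*(-⅙) = -z/3)
p = 0 (p = (-⅓*(-1)*8)*0 = ((⅓)*8)*0 = (8/3)*0 = 0)
v = -468871/339953 (v = -468871*1/339953 = -468871/339953 ≈ -1.3792)
√(p + v) = √(0 - 468871/339953) = √(-468871/339953) = I*√159394103063/339953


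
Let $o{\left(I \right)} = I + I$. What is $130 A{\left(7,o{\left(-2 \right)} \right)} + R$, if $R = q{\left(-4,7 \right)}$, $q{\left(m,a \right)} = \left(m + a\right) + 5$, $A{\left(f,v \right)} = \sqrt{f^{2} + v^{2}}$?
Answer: $8 + 130 \sqrt{65} \approx 1056.1$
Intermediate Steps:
$o{\left(I \right)} = 2 I$
$q{\left(m,a \right)} = 5 + a + m$ ($q{\left(m,a \right)} = \left(a + m\right) + 5 = 5 + a + m$)
$R = 8$ ($R = 5 + 7 - 4 = 8$)
$130 A{\left(7,o{\left(-2 \right)} \right)} + R = 130 \sqrt{7^{2} + \left(2 \left(-2\right)\right)^{2}} + 8 = 130 \sqrt{49 + \left(-4\right)^{2}} + 8 = 130 \sqrt{49 + 16} + 8 = 130 \sqrt{65} + 8 = 8 + 130 \sqrt{65}$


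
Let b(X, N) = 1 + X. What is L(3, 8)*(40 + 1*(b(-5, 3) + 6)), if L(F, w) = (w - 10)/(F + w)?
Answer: -84/11 ≈ -7.6364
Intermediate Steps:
L(F, w) = (-10 + w)/(F + w)
L(3, 8)*(40 + 1*(b(-5, 3) + 6)) = ((-10 + 8)/(3 + 8))*(40 + 1*((1 - 5) + 6)) = (-2/11)*(40 + 1*(-4 + 6)) = ((1/11)*(-2))*(40 + 1*2) = -2*(40 + 2)/11 = -2/11*42 = -84/11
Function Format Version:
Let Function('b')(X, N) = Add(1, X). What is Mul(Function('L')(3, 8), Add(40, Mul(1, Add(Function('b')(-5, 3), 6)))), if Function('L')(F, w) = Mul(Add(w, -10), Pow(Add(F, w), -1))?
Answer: Rational(-84, 11) ≈ -7.6364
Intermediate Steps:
Function('L')(F, w) = Mul(Pow(Add(F, w), -1), Add(-10, w)) (Function('L')(F, w) = Mul(Add(-10, w), Pow(Add(F, w), -1)) = Mul(Pow(Add(F, w), -1), Add(-10, w)))
Mul(Function('L')(3, 8), Add(40, Mul(1, Add(Function('b')(-5, 3), 6)))) = Mul(Mul(Pow(Add(3, 8), -1), Add(-10, 8)), Add(40, Mul(1, Add(Add(1, -5), 6)))) = Mul(Mul(Pow(11, -1), -2), Add(40, Mul(1, Add(-4, 6)))) = Mul(Mul(Rational(1, 11), -2), Add(40, Mul(1, 2))) = Mul(Rational(-2, 11), Add(40, 2)) = Mul(Rational(-2, 11), 42) = Rational(-84, 11)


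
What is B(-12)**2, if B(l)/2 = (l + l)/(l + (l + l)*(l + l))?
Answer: 16/2209 ≈ 0.0072431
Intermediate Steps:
B(l) = 4*l/(l + 4*l**2) (B(l) = 2*((l + l)/(l + (l + l)*(l + l))) = 2*((2*l)/(l + (2*l)*(2*l))) = 2*((2*l)/(l + 4*l**2)) = 2*(2*l/(l + 4*l**2)) = 4*l/(l + 4*l**2))
B(-12)**2 = (4/(1 + 4*(-12)))**2 = (4/(1 - 48))**2 = (4/(-47))**2 = (4*(-1/47))**2 = (-4/47)**2 = 16/2209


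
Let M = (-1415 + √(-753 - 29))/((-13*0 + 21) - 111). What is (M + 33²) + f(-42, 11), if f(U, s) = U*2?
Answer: 18373/18 - I*√782/90 ≈ 1020.7 - 0.31071*I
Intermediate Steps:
f(U, s) = 2*U
M = 283/18 - I*√782/90 (M = (-1415 + √(-782))/((0 + 21) - 111) = (-1415 + I*√782)/(21 - 111) = (-1415 + I*√782)/(-90) = (-1415 + I*√782)*(-1/90) = 283/18 - I*√782/90 ≈ 15.722 - 0.31071*I)
(M + 33²) + f(-42, 11) = ((283/18 - I*√782/90) + 33²) + 2*(-42) = ((283/18 - I*√782/90) + 1089) - 84 = (19885/18 - I*√782/90) - 84 = 18373/18 - I*√782/90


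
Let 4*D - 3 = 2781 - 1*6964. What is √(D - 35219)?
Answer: 2*I*√9066 ≈ 190.43*I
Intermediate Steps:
D = -1045 (D = ¾ + (2781 - 1*6964)/4 = ¾ + (2781 - 6964)/4 = ¾ + (¼)*(-4183) = ¾ - 4183/4 = -1045)
√(D - 35219) = √(-1045 - 35219) = √(-36264) = 2*I*√9066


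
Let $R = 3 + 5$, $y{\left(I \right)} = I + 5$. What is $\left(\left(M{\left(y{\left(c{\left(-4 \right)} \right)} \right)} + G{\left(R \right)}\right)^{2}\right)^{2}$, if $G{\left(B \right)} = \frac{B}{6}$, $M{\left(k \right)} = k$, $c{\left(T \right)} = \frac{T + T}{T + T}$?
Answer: $\frac{234256}{81} \approx 2892.1$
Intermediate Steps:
$c{\left(T \right)} = 1$ ($c{\left(T \right)} = \frac{2 T}{2 T} = 2 T \frac{1}{2 T} = 1$)
$y{\left(I \right)} = 5 + I$
$R = 8$
$G{\left(B \right)} = \frac{B}{6}$ ($G{\left(B \right)} = B \frac{1}{6} = \frac{B}{6}$)
$\left(\left(M{\left(y{\left(c{\left(-4 \right)} \right)} \right)} + G{\left(R \right)}\right)^{2}\right)^{2} = \left(\left(\left(5 + 1\right) + \frac{1}{6} \cdot 8\right)^{2}\right)^{2} = \left(\left(6 + \frac{4}{3}\right)^{2}\right)^{2} = \left(\left(\frac{22}{3}\right)^{2}\right)^{2} = \left(\frac{484}{9}\right)^{2} = \frac{234256}{81}$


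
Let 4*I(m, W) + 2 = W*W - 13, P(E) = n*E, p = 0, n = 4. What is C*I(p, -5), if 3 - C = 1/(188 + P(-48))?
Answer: 65/8 ≈ 8.1250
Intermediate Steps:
P(E) = 4*E
I(m, W) = -15/4 + W²/4 (I(m, W) = -½ + (W*W - 13)/4 = -½ + (W² - 13)/4 = -½ + (-13 + W²)/4 = -½ + (-13/4 + W²/4) = -15/4 + W²/4)
C = 13/4 (C = 3 - 1/(188 + 4*(-48)) = 3 - 1/(188 - 192) = 3 - 1/(-4) = 3 - 1*(-¼) = 3 + ¼ = 13/4 ≈ 3.2500)
C*I(p, -5) = 13*(-15/4 + (¼)*(-5)²)/4 = 13*(-15/4 + (¼)*25)/4 = 13*(-15/4 + 25/4)/4 = (13/4)*(5/2) = 65/8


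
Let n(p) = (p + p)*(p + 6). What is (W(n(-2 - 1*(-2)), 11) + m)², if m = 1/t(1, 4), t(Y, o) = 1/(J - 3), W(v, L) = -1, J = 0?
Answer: 16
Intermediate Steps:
n(p) = 2*p*(6 + p) (n(p) = (2*p)*(6 + p) = 2*p*(6 + p))
t(Y, o) = -⅓ (t(Y, o) = 1/(0 - 3) = 1/(-3) = -⅓)
m = -3 (m = 1/(-⅓) = -3)
(W(n(-2 - 1*(-2)), 11) + m)² = (-1 - 3)² = (-4)² = 16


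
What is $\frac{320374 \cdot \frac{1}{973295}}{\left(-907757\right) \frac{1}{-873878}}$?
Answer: $\frac{279967790372}{883515349315} \approx 0.31688$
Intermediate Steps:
$\frac{320374 \cdot \frac{1}{973295}}{\left(-907757\right) \frac{1}{-873878}} = \frac{320374 \cdot \frac{1}{973295}}{\left(-907757\right) \left(- \frac{1}{873878}\right)} = \frac{320374}{973295 \cdot \frac{907757}{873878}} = \frac{320374}{973295} \cdot \frac{873878}{907757} = \frac{279967790372}{883515349315}$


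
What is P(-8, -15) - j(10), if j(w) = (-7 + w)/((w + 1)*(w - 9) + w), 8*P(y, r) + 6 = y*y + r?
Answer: 293/56 ≈ 5.2321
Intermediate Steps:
P(y, r) = -3/4 + r/8 + y**2/8 (P(y, r) = -3/4 + (y*y + r)/8 = -3/4 + (y**2 + r)/8 = -3/4 + (r + y**2)/8 = -3/4 + (r/8 + y**2/8) = -3/4 + r/8 + y**2/8)
j(w) = (-7 + w)/(w + (1 + w)*(-9 + w)) (j(w) = (-7 + w)/((1 + w)*(-9 + w) + w) = (-7 + w)/(w + (1 + w)*(-9 + w)))
P(-8, -15) - j(10) = (-3/4 + (1/8)*(-15) + (1/8)*(-8)**2) - (7 - 1*10)/(9 - 1*10**2 + 7*10) = (-3/4 - 15/8 + (1/8)*64) - (7 - 10)/(9 - 1*100 + 70) = (-3/4 - 15/8 + 8) - (-3)/(9 - 100 + 70) = 43/8 - (-3)/(-21) = 43/8 - (-1)*(-3)/21 = 43/8 - 1*1/7 = 43/8 - 1/7 = 293/56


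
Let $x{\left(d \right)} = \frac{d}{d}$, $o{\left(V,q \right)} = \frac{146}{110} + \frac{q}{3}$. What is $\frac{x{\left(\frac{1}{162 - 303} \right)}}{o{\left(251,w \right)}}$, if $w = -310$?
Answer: $- \frac{165}{16831} \approx -0.0098033$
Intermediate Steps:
$o{\left(V,q \right)} = \frac{73}{55} + \frac{q}{3}$ ($o{\left(V,q \right)} = 146 \cdot \frac{1}{110} + q \frac{1}{3} = \frac{73}{55} + \frac{q}{3}$)
$x{\left(d \right)} = 1$
$\frac{x{\left(\frac{1}{162 - 303} \right)}}{o{\left(251,w \right)}} = 1 \frac{1}{\frac{73}{55} + \frac{1}{3} \left(-310\right)} = 1 \frac{1}{\frac{73}{55} - \frac{310}{3}} = 1 \frac{1}{- \frac{16831}{165}} = 1 \left(- \frac{165}{16831}\right) = - \frac{165}{16831}$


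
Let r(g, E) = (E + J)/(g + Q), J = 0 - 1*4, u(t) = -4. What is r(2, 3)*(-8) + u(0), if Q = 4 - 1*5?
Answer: 4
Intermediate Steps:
J = -4 (J = 0 - 4 = -4)
Q = -1 (Q = 4 - 5 = -1)
r(g, E) = (-4 + E)/(-1 + g) (r(g, E) = (E - 4)/(g - 1) = (-4 + E)/(-1 + g))
r(2, 3)*(-8) + u(0) = ((-4 + 3)/(-1 + 2))*(-8) - 4 = (-1/1)*(-8) - 4 = (1*(-1))*(-8) - 4 = -1*(-8) - 4 = 8 - 4 = 4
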